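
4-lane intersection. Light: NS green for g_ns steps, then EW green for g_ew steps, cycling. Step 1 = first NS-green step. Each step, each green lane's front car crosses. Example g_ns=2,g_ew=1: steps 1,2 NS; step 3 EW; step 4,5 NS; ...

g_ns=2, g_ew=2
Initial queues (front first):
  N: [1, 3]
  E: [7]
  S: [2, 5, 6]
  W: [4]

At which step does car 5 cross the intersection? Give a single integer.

Step 1 [NS]: N:car1-GO,E:wait,S:car2-GO,W:wait | queues: N=1 E=1 S=2 W=1
Step 2 [NS]: N:car3-GO,E:wait,S:car5-GO,W:wait | queues: N=0 E=1 S=1 W=1
Step 3 [EW]: N:wait,E:car7-GO,S:wait,W:car4-GO | queues: N=0 E=0 S=1 W=0
Step 4 [EW]: N:wait,E:empty,S:wait,W:empty | queues: N=0 E=0 S=1 W=0
Step 5 [NS]: N:empty,E:wait,S:car6-GO,W:wait | queues: N=0 E=0 S=0 W=0
Car 5 crosses at step 2

2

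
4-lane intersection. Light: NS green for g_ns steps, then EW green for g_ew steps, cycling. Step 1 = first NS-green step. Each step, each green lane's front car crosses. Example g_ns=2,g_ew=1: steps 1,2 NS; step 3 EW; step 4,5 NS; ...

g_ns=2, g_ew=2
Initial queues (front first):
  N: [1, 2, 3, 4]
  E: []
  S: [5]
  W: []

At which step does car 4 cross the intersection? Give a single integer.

Step 1 [NS]: N:car1-GO,E:wait,S:car5-GO,W:wait | queues: N=3 E=0 S=0 W=0
Step 2 [NS]: N:car2-GO,E:wait,S:empty,W:wait | queues: N=2 E=0 S=0 W=0
Step 3 [EW]: N:wait,E:empty,S:wait,W:empty | queues: N=2 E=0 S=0 W=0
Step 4 [EW]: N:wait,E:empty,S:wait,W:empty | queues: N=2 E=0 S=0 W=0
Step 5 [NS]: N:car3-GO,E:wait,S:empty,W:wait | queues: N=1 E=0 S=0 W=0
Step 6 [NS]: N:car4-GO,E:wait,S:empty,W:wait | queues: N=0 E=0 S=0 W=0
Car 4 crosses at step 6

6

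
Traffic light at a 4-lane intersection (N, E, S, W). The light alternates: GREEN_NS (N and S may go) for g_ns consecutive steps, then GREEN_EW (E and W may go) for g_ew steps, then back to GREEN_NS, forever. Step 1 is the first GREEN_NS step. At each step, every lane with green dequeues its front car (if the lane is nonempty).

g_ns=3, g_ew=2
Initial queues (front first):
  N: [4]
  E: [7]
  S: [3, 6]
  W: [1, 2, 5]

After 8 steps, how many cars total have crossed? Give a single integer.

Answer: 6

Derivation:
Step 1 [NS]: N:car4-GO,E:wait,S:car3-GO,W:wait | queues: N=0 E=1 S=1 W=3
Step 2 [NS]: N:empty,E:wait,S:car6-GO,W:wait | queues: N=0 E=1 S=0 W=3
Step 3 [NS]: N:empty,E:wait,S:empty,W:wait | queues: N=0 E=1 S=0 W=3
Step 4 [EW]: N:wait,E:car7-GO,S:wait,W:car1-GO | queues: N=0 E=0 S=0 W=2
Step 5 [EW]: N:wait,E:empty,S:wait,W:car2-GO | queues: N=0 E=0 S=0 W=1
Step 6 [NS]: N:empty,E:wait,S:empty,W:wait | queues: N=0 E=0 S=0 W=1
Step 7 [NS]: N:empty,E:wait,S:empty,W:wait | queues: N=0 E=0 S=0 W=1
Step 8 [NS]: N:empty,E:wait,S:empty,W:wait | queues: N=0 E=0 S=0 W=1
Cars crossed by step 8: 6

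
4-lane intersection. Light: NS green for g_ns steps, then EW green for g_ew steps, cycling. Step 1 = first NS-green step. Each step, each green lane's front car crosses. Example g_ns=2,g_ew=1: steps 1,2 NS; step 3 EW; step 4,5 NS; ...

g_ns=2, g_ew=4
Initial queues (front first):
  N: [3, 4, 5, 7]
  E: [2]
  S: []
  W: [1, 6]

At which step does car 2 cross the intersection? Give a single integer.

Step 1 [NS]: N:car3-GO,E:wait,S:empty,W:wait | queues: N=3 E=1 S=0 W=2
Step 2 [NS]: N:car4-GO,E:wait,S:empty,W:wait | queues: N=2 E=1 S=0 W=2
Step 3 [EW]: N:wait,E:car2-GO,S:wait,W:car1-GO | queues: N=2 E=0 S=0 W=1
Step 4 [EW]: N:wait,E:empty,S:wait,W:car6-GO | queues: N=2 E=0 S=0 W=0
Step 5 [EW]: N:wait,E:empty,S:wait,W:empty | queues: N=2 E=0 S=0 W=0
Step 6 [EW]: N:wait,E:empty,S:wait,W:empty | queues: N=2 E=0 S=0 W=0
Step 7 [NS]: N:car5-GO,E:wait,S:empty,W:wait | queues: N=1 E=0 S=0 W=0
Step 8 [NS]: N:car7-GO,E:wait,S:empty,W:wait | queues: N=0 E=0 S=0 W=0
Car 2 crosses at step 3

3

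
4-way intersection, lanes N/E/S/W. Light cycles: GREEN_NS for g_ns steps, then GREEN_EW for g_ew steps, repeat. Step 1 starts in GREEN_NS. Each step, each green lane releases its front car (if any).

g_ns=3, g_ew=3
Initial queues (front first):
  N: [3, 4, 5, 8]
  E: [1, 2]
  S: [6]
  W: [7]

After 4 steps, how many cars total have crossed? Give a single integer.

Step 1 [NS]: N:car3-GO,E:wait,S:car6-GO,W:wait | queues: N=3 E=2 S=0 W=1
Step 2 [NS]: N:car4-GO,E:wait,S:empty,W:wait | queues: N=2 E=2 S=0 W=1
Step 3 [NS]: N:car5-GO,E:wait,S:empty,W:wait | queues: N=1 E=2 S=0 W=1
Step 4 [EW]: N:wait,E:car1-GO,S:wait,W:car7-GO | queues: N=1 E=1 S=0 W=0
Cars crossed by step 4: 6

Answer: 6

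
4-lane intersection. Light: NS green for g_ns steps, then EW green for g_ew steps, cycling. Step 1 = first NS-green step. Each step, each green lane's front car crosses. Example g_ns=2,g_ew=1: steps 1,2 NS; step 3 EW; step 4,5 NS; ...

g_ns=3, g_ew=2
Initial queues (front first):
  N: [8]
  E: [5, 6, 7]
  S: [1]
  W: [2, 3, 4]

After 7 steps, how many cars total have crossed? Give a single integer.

Answer: 6

Derivation:
Step 1 [NS]: N:car8-GO,E:wait,S:car1-GO,W:wait | queues: N=0 E=3 S=0 W=3
Step 2 [NS]: N:empty,E:wait,S:empty,W:wait | queues: N=0 E=3 S=0 W=3
Step 3 [NS]: N:empty,E:wait,S:empty,W:wait | queues: N=0 E=3 S=0 W=3
Step 4 [EW]: N:wait,E:car5-GO,S:wait,W:car2-GO | queues: N=0 E=2 S=0 W=2
Step 5 [EW]: N:wait,E:car6-GO,S:wait,W:car3-GO | queues: N=0 E=1 S=0 W=1
Step 6 [NS]: N:empty,E:wait,S:empty,W:wait | queues: N=0 E=1 S=0 W=1
Step 7 [NS]: N:empty,E:wait,S:empty,W:wait | queues: N=0 E=1 S=0 W=1
Cars crossed by step 7: 6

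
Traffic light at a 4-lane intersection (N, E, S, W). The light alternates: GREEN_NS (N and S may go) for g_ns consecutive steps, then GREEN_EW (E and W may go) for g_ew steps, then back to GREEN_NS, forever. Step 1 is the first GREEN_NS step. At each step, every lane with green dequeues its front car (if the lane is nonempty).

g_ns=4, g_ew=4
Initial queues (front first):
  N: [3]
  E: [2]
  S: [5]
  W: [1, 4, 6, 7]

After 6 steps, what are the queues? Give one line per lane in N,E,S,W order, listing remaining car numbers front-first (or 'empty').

Step 1 [NS]: N:car3-GO,E:wait,S:car5-GO,W:wait | queues: N=0 E=1 S=0 W=4
Step 2 [NS]: N:empty,E:wait,S:empty,W:wait | queues: N=0 E=1 S=0 W=4
Step 3 [NS]: N:empty,E:wait,S:empty,W:wait | queues: N=0 E=1 S=0 W=4
Step 4 [NS]: N:empty,E:wait,S:empty,W:wait | queues: N=0 E=1 S=0 W=4
Step 5 [EW]: N:wait,E:car2-GO,S:wait,W:car1-GO | queues: N=0 E=0 S=0 W=3
Step 6 [EW]: N:wait,E:empty,S:wait,W:car4-GO | queues: N=0 E=0 S=0 W=2

N: empty
E: empty
S: empty
W: 6 7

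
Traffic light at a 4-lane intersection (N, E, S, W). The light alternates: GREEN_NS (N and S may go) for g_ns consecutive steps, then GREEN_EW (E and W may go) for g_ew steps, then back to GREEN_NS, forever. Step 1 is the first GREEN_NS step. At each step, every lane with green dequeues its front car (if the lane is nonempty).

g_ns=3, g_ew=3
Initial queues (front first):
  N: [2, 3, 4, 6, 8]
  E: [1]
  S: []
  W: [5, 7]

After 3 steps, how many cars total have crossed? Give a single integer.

Answer: 3

Derivation:
Step 1 [NS]: N:car2-GO,E:wait,S:empty,W:wait | queues: N=4 E=1 S=0 W=2
Step 2 [NS]: N:car3-GO,E:wait,S:empty,W:wait | queues: N=3 E=1 S=0 W=2
Step 3 [NS]: N:car4-GO,E:wait,S:empty,W:wait | queues: N=2 E=1 S=0 W=2
Cars crossed by step 3: 3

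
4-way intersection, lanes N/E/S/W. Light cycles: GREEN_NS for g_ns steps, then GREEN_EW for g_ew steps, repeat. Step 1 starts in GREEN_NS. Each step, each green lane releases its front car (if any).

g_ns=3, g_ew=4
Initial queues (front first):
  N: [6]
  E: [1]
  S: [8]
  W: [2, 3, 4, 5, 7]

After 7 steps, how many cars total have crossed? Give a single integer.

Answer: 7

Derivation:
Step 1 [NS]: N:car6-GO,E:wait,S:car8-GO,W:wait | queues: N=0 E=1 S=0 W=5
Step 2 [NS]: N:empty,E:wait,S:empty,W:wait | queues: N=0 E=1 S=0 W=5
Step 3 [NS]: N:empty,E:wait,S:empty,W:wait | queues: N=0 E=1 S=0 W=5
Step 4 [EW]: N:wait,E:car1-GO,S:wait,W:car2-GO | queues: N=0 E=0 S=0 W=4
Step 5 [EW]: N:wait,E:empty,S:wait,W:car3-GO | queues: N=0 E=0 S=0 W=3
Step 6 [EW]: N:wait,E:empty,S:wait,W:car4-GO | queues: N=0 E=0 S=0 W=2
Step 7 [EW]: N:wait,E:empty,S:wait,W:car5-GO | queues: N=0 E=0 S=0 W=1
Cars crossed by step 7: 7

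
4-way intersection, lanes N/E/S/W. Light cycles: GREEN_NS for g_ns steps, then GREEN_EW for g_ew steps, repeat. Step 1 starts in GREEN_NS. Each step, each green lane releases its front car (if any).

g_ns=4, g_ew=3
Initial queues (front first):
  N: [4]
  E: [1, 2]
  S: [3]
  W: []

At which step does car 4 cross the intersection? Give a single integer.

Step 1 [NS]: N:car4-GO,E:wait,S:car3-GO,W:wait | queues: N=0 E=2 S=0 W=0
Step 2 [NS]: N:empty,E:wait,S:empty,W:wait | queues: N=0 E=2 S=0 W=0
Step 3 [NS]: N:empty,E:wait,S:empty,W:wait | queues: N=0 E=2 S=0 W=0
Step 4 [NS]: N:empty,E:wait,S:empty,W:wait | queues: N=0 E=2 S=0 W=0
Step 5 [EW]: N:wait,E:car1-GO,S:wait,W:empty | queues: N=0 E=1 S=0 W=0
Step 6 [EW]: N:wait,E:car2-GO,S:wait,W:empty | queues: N=0 E=0 S=0 W=0
Car 4 crosses at step 1

1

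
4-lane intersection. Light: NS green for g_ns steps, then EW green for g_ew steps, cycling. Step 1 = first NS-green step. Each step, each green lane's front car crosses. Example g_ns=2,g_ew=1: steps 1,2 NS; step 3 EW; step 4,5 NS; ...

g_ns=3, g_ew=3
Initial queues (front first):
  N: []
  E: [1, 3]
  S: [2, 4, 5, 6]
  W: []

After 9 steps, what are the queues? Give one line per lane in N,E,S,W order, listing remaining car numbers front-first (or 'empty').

Step 1 [NS]: N:empty,E:wait,S:car2-GO,W:wait | queues: N=0 E=2 S=3 W=0
Step 2 [NS]: N:empty,E:wait,S:car4-GO,W:wait | queues: N=0 E=2 S=2 W=0
Step 3 [NS]: N:empty,E:wait,S:car5-GO,W:wait | queues: N=0 E=2 S=1 W=0
Step 4 [EW]: N:wait,E:car1-GO,S:wait,W:empty | queues: N=0 E=1 S=1 W=0
Step 5 [EW]: N:wait,E:car3-GO,S:wait,W:empty | queues: N=0 E=0 S=1 W=0
Step 6 [EW]: N:wait,E:empty,S:wait,W:empty | queues: N=0 E=0 S=1 W=0
Step 7 [NS]: N:empty,E:wait,S:car6-GO,W:wait | queues: N=0 E=0 S=0 W=0

N: empty
E: empty
S: empty
W: empty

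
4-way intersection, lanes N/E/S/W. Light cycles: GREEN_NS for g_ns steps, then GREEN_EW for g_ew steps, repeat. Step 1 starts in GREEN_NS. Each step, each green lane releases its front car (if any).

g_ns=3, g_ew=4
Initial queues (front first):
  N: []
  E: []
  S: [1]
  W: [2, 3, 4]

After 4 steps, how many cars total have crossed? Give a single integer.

Answer: 2

Derivation:
Step 1 [NS]: N:empty,E:wait,S:car1-GO,W:wait | queues: N=0 E=0 S=0 W=3
Step 2 [NS]: N:empty,E:wait,S:empty,W:wait | queues: N=0 E=0 S=0 W=3
Step 3 [NS]: N:empty,E:wait,S:empty,W:wait | queues: N=0 E=0 S=0 W=3
Step 4 [EW]: N:wait,E:empty,S:wait,W:car2-GO | queues: N=0 E=0 S=0 W=2
Cars crossed by step 4: 2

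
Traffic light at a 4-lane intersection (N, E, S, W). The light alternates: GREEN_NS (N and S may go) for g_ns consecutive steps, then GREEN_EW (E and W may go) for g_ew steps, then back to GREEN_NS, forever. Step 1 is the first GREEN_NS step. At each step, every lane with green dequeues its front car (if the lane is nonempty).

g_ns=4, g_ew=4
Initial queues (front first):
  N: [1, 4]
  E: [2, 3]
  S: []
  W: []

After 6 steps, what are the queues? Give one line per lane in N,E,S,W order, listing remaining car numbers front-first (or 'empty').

Step 1 [NS]: N:car1-GO,E:wait,S:empty,W:wait | queues: N=1 E=2 S=0 W=0
Step 2 [NS]: N:car4-GO,E:wait,S:empty,W:wait | queues: N=0 E=2 S=0 W=0
Step 3 [NS]: N:empty,E:wait,S:empty,W:wait | queues: N=0 E=2 S=0 W=0
Step 4 [NS]: N:empty,E:wait,S:empty,W:wait | queues: N=0 E=2 S=0 W=0
Step 5 [EW]: N:wait,E:car2-GO,S:wait,W:empty | queues: N=0 E=1 S=0 W=0
Step 6 [EW]: N:wait,E:car3-GO,S:wait,W:empty | queues: N=0 E=0 S=0 W=0

N: empty
E: empty
S: empty
W: empty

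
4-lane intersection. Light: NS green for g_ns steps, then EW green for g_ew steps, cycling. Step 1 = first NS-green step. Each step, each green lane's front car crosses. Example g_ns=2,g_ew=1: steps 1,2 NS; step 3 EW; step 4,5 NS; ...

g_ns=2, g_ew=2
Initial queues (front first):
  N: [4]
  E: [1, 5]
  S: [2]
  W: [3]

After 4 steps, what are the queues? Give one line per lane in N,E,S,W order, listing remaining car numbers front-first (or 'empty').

Step 1 [NS]: N:car4-GO,E:wait,S:car2-GO,W:wait | queues: N=0 E=2 S=0 W=1
Step 2 [NS]: N:empty,E:wait,S:empty,W:wait | queues: N=0 E=2 S=0 W=1
Step 3 [EW]: N:wait,E:car1-GO,S:wait,W:car3-GO | queues: N=0 E=1 S=0 W=0
Step 4 [EW]: N:wait,E:car5-GO,S:wait,W:empty | queues: N=0 E=0 S=0 W=0

N: empty
E: empty
S: empty
W: empty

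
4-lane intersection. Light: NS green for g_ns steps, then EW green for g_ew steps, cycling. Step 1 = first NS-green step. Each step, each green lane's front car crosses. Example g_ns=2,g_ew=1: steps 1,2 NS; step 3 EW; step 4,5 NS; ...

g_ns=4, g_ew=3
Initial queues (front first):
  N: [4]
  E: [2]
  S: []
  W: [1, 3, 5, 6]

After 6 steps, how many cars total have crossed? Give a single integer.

Answer: 4

Derivation:
Step 1 [NS]: N:car4-GO,E:wait,S:empty,W:wait | queues: N=0 E=1 S=0 W=4
Step 2 [NS]: N:empty,E:wait,S:empty,W:wait | queues: N=0 E=1 S=0 W=4
Step 3 [NS]: N:empty,E:wait,S:empty,W:wait | queues: N=0 E=1 S=0 W=4
Step 4 [NS]: N:empty,E:wait,S:empty,W:wait | queues: N=0 E=1 S=0 W=4
Step 5 [EW]: N:wait,E:car2-GO,S:wait,W:car1-GO | queues: N=0 E=0 S=0 W=3
Step 6 [EW]: N:wait,E:empty,S:wait,W:car3-GO | queues: N=0 E=0 S=0 W=2
Cars crossed by step 6: 4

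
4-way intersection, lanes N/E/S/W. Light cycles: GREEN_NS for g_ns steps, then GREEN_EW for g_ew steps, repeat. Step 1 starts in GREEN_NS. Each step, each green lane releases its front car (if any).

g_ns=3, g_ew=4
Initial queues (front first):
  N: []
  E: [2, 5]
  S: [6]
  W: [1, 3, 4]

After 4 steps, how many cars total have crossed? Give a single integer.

Answer: 3

Derivation:
Step 1 [NS]: N:empty,E:wait,S:car6-GO,W:wait | queues: N=0 E=2 S=0 W=3
Step 2 [NS]: N:empty,E:wait,S:empty,W:wait | queues: N=0 E=2 S=0 W=3
Step 3 [NS]: N:empty,E:wait,S:empty,W:wait | queues: N=0 E=2 S=0 W=3
Step 4 [EW]: N:wait,E:car2-GO,S:wait,W:car1-GO | queues: N=0 E=1 S=0 W=2
Cars crossed by step 4: 3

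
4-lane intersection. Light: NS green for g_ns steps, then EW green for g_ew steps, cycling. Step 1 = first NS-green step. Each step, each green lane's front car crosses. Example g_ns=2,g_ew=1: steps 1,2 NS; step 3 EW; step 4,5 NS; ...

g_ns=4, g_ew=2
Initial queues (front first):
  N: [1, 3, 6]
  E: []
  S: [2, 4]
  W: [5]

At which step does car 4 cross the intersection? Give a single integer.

Step 1 [NS]: N:car1-GO,E:wait,S:car2-GO,W:wait | queues: N=2 E=0 S=1 W=1
Step 2 [NS]: N:car3-GO,E:wait,S:car4-GO,W:wait | queues: N=1 E=0 S=0 W=1
Step 3 [NS]: N:car6-GO,E:wait,S:empty,W:wait | queues: N=0 E=0 S=0 W=1
Step 4 [NS]: N:empty,E:wait,S:empty,W:wait | queues: N=0 E=0 S=0 W=1
Step 5 [EW]: N:wait,E:empty,S:wait,W:car5-GO | queues: N=0 E=0 S=0 W=0
Car 4 crosses at step 2

2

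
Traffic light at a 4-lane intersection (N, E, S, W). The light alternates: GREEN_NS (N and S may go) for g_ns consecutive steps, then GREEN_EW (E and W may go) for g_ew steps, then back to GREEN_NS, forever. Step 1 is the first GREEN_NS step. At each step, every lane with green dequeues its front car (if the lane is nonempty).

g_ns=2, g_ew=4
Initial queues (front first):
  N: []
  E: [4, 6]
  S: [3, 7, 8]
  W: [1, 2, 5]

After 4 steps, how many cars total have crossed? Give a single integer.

Step 1 [NS]: N:empty,E:wait,S:car3-GO,W:wait | queues: N=0 E=2 S=2 W=3
Step 2 [NS]: N:empty,E:wait,S:car7-GO,W:wait | queues: N=0 E=2 S=1 W=3
Step 3 [EW]: N:wait,E:car4-GO,S:wait,W:car1-GO | queues: N=0 E=1 S=1 W=2
Step 4 [EW]: N:wait,E:car6-GO,S:wait,W:car2-GO | queues: N=0 E=0 S=1 W=1
Cars crossed by step 4: 6

Answer: 6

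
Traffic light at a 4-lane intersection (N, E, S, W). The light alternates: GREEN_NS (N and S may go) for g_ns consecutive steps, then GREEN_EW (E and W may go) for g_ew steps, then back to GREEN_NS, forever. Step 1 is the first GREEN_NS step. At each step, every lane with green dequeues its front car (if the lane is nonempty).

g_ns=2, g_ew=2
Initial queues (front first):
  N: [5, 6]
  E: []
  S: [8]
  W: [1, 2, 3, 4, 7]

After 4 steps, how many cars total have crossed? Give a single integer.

Answer: 5

Derivation:
Step 1 [NS]: N:car5-GO,E:wait,S:car8-GO,W:wait | queues: N=1 E=0 S=0 W=5
Step 2 [NS]: N:car6-GO,E:wait,S:empty,W:wait | queues: N=0 E=0 S=0 W=5
Step 3 [EW]: N:wait,E:empty,S:wait,W:car1-GO | queues: N=0 E=0 S=0 W=4
Step 4 [EW]: N:wait,E:empty,S:wait,W:car2-GO | queues: N=0 E=0 S=0 W=3
Cars crossed by step 4: 5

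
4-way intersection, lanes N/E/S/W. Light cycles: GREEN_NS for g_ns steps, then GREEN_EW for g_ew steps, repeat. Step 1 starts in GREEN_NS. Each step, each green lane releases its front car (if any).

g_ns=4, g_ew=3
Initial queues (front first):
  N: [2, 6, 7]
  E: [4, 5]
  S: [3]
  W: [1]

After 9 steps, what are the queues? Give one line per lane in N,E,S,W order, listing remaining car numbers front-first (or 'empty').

Step 1 [NS]: N:car2-GO,E:wait,S:car3-GO,W:wait | queues: N=2 E=2 S=0 W=1
Step 2 [NS]: N:car6-GO,E:wait,S:empty,W:wait | queues: N=1 E=2 S=0 W=1
Step 3 [NS]: N:car7-GO,E:wait,S:empty,W:wait | queues: N=0 E=2 S=0 W=1
Step 4 [NS]: N:empty,E:wait,S:empty,W:wait | queues: N=0 E=2 S=0 W=1
Step 5 [EW]: N:wait,E:car4-GO,S:wait,W:car1-GO | queues: N=0 E=1 S=0 W=0
Step 6 [EW]: N:wait,E:car5-GO,S:wait,W:empty | queues: N=0 E=0 S=0 W=0

N: empty
E: empty
S: empty
W: empty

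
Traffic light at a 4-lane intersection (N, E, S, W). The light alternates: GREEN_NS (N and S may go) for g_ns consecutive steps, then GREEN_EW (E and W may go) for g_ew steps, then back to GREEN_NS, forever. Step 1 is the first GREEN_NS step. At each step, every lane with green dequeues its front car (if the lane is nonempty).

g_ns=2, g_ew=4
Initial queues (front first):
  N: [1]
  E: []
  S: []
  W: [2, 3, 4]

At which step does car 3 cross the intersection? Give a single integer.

Step 1 [NS]: N:car1-GO,E:wait,S:empty,W:wait | queues: N=0 E=0 S=0 W=3
Step 2 [NS]: N:empty,E:wait,S:empty,W:wait | queues: N=0 E=0 S=0 W=3
Step 3 [EW]: N:wait,E:empty,S:wait,W:car2-GO | queues: N=0 E=0 S=0 W=2
Step 4 [EW]: N:wait,E:empty,S:wait,W:car3-GO | queues: N=0 E=0 S=0 W=1
Step 5 [EW]: N:wait,E:empty,S:wait,W:car4-GO | queues: N=0 E=0 S=0 W=0
Car 3 crosses at step 4

4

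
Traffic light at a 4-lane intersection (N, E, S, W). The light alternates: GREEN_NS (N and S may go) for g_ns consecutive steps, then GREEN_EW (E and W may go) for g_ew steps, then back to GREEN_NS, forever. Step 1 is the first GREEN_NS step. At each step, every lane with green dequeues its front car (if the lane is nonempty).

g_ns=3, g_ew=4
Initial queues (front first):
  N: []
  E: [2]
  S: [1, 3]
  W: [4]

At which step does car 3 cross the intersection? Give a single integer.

Step 1 [NS]: N:empty,E:wait,S:car1-GO,W:wait | queues: N=0 E=1 S=1 W=1
Step 2 [NS]: N:empty,E:wait,S:car3-GO,W:wait | queues: N=0 E=1 S=0 W=1
Step 3 [NS]: N:empty,E:wait,S:empty,W:wait | queues: N=0 E=1 S=0 W=1
Step 4 [EW]: N:wait,E:car2-GO,S:wait,W:car4-GO | queues: N=0 E=0 S=0 W=0
Car 3 crosses at step 2

2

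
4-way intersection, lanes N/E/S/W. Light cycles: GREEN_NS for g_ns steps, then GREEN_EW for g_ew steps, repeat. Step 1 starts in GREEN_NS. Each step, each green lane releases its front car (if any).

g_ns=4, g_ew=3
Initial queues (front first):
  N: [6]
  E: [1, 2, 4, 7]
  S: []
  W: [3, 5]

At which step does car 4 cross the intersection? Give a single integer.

Step 1 [NS]: N:car6-GO,E:wait,S:empty,W:wait | queues: N=0 E=4 S=0 W=2
Step 2 [NS]: N:empty,E:wait,S:empty,W:wait | queues: N=0 E=4 S=0 W=2
Step 3 [NS]: N:empty,E:wait,S:empty,W:wait | queues: N=0 E=4 S=0 W=2
Step 4 [NS]: N:empty,E:wait,S:empty,W:wait | queues: N=0 E=4 S=0 W=2
Step 5 [EW]: N:wait,E:car1-GO,S:wait,W:car3-GO | queues: N=0 E=3 S=0 W=1
Step 6 [EW]: N:wait,E:car2-GO,S:wait,W:car5-GO | queues: N=0 E=2 S=0 W=0
Step 7 [EW]: N:wait,E:car4-GO,S:wait,W:empty | queues: N=0 E=1 S=0 W=0
Step 8 [NS]: N:empty,E:wait,S:empty,W:wait | queues: N=0 E=1 S=0 W=0
Step 9 [NS]: N:empty,E:wait,S:empty,W:wait | queues: N=0 E=1 S=0 W=0
Step 10 [NS]: N:empty,E:wait,S:empty,W:wait | queues: N=0 E=1 S=0 W=0
Step 11 [NS]: N:empty,E:wait,S:empty,W:wait | queues: N=0 E=1 S=0 W=0
Step 12 [EW]: N:wait,E:car7-GO,S:wait,W:empty | queues: N=0 E=0 S=0 W=0
Car 4 crosses at step 7

7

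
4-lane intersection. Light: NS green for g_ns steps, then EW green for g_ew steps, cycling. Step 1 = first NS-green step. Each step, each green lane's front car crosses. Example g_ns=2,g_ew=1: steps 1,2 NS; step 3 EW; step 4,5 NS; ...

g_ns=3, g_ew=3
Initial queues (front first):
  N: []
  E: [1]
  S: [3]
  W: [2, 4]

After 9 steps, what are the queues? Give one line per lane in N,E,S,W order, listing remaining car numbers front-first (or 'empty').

Step 1 [NS]: N:empty,E:wait,S:car3-GO,W:wait | queues: N=0 E=1 S=0 W=2
Step 2 [NS]: N:empty,E:wait,S:empty,W:wait | queues: N=0 E=1 S=0 W=2
Step 3 [NS]: N:empty,E:wait,S:empty,W:wait | queues: N=0 E=1 S=0 W=2
Step 4 [EW]: N:wait,E:car1-GO,S:wait,W:car2-GO | queues: N=0 E=0 S=0 W=1
Step 5 [EW]: N:wait,E:empty,S:wait,W:car4-GO | queues: N=0 E=0 S=0 W=0

N: empty
E: empty
S: empty
W: empty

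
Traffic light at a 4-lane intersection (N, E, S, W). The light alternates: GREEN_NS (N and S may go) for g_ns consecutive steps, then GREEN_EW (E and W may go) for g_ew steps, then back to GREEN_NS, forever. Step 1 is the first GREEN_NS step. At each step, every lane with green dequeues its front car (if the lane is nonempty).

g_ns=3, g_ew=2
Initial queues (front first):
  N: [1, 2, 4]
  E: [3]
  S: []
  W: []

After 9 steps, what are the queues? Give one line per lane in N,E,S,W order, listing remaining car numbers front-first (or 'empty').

Step 1 [NS]: N:car1-GO,E:wait,S:empty,W:wait | queues: N=2 E=1 S=0 W=0
Step 2 [NS]: N:car2-GO,E:wait,S:empty,W:wait | queues: N=1 E=1 S=0 W=0
Step 3 [NS]: N:car4-GO,E:wait,S:empty,W:wait | queues: N=0 E=1 S=0 W=0
Step 4 [EW]: N:wait,E:car3-GO,S:wait,W:empty | queues: N=0 E=0 S=0 W=0

N: empty
E: empty
S: empty
W: empty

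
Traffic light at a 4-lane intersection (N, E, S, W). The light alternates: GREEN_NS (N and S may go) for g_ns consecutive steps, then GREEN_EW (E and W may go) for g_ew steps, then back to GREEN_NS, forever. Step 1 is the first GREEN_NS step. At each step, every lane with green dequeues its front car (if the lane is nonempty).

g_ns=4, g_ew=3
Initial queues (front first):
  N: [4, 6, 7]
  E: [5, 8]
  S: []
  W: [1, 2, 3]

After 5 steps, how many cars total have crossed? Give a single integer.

Answer: 5

Derivation:
Step 1 [NS]: N:car4-GO,E:wait,S:empty,W:wait | queues: N=2 E=2 S=0 W=3
Step 2 [NS]: N:car6-GO,E:wait,S:empty,W:wait | queues: N=1 E=2 S=0 W=3
Step 3 [NS]: N:car7-GO,E:wait,S:empty,W:wait | queues: N=0 E=2 S=0 W=3
Step 4 [NS]: N:empty,E:wait,S:empty,W:wait | queues: N=0 E=2 S=0 W=3
Step 5 [EW]: N:wait,E:car5-GO,S:wait,W:car1-GO | queues: N=0 E=1 S=0 W=2
Cars crossed by step 5: 5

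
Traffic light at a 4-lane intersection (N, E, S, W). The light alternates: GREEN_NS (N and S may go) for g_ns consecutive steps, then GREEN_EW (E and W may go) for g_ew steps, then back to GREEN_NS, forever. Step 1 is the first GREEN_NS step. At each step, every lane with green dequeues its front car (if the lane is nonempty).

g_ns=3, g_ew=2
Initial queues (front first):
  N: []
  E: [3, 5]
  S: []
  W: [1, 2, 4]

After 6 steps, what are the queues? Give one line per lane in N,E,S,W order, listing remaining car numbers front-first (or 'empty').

Step 1 [NS]: N:empty,E:wait,S:empty,W:wait | queues: N=0 E=2 S=0 W=3
Step 2 [NS]: N:empty,E:wait,S:empty,W:wait | queues: N=0 E=2 S=0 W=3
Step 3 [NS]: N:empty,E:wait,S:empty,W:wait | queues: N=0 E=2 S=0 W=3
Step 4 [EW]: N:wait,E:car3-GO,S:wait,W:car1-GO | queues: N=0 E=1 S=0 W=2
Step 5 [EW]: N:wait,E:car5-GO,S:wait,W:car2-GO | queues: N=0 E=0 S=0 W=1
Step 6 [NS]: N:empty,E:wait,S:empty,W:wait | queues: N=0 E=0 S=0 W=1

N: empty
E: empty
S: empty
W: 4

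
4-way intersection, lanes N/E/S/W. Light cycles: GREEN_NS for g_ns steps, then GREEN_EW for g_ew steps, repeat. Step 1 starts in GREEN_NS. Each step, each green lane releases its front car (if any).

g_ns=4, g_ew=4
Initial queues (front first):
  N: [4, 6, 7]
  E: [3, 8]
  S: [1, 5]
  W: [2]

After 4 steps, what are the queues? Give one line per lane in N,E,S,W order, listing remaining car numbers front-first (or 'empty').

Step 1 [NS]: N:car4-GO,E:wait,S:car1-GO,W:wait | queues: N=2 E=2 S=1 W=1
Step 2 [NS]: N:car6-GO,E:wait,S:car5-GO,W:wait | queues: N=1 E=2 S=0 W=1
Step 3 [NS]: N:car7-GO,E:wait,S:empty,W:wait | queues: N=0 E=2 S=0 W=1
Step 4 [NS]: N:empty,E:wait,S:empty,W:wait | queues: N=0 E=2 S=0 W=1

N: empty
E: 3 8
S: empty
W: 2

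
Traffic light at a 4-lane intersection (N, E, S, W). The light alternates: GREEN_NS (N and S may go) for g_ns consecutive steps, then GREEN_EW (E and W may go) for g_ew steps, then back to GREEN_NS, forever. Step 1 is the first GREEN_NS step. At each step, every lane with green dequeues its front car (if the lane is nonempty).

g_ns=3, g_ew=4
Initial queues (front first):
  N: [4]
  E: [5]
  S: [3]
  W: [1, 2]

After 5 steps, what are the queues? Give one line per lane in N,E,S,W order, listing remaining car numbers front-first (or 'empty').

Step 1 [NS]: N:car4-GO,E:wait,S:car3-GO,W:wait | queues: N=0 E=1 S=0 W=2
Step 2 [NS]: N:empty,E:wait,S:empty,W:wait | queues: N=0 E=1 S=0 W=2
Step 3 [NS]: N:empty,E:wait,S:empty,W:wait | queues: N=0 E=1 S=0 W=2
Step 4 [EW]: N:wait,E:car5-GO,S:wait,W:car1-GO | queues: N=0 E=0 S=0 W=1
Step 5 [EW]: N:wait,E:empty,S:wait,W:car2-GO | queues: N=0 E=0 S=0 W=0

N: empty
E: empty
S: empty
W: empty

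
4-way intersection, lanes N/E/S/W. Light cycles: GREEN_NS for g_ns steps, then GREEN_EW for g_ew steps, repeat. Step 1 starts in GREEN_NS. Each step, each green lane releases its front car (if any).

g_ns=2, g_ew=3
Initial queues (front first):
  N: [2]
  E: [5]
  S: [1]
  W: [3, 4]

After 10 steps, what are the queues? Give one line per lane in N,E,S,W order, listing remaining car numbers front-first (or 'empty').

Step 1 [NS]: N:car2-GO,E:wait,S:car1-GO,W:wait | queues: N=0 E=1 S=0 W=2
Step 2 [NS]: N:empty,E:wait,S:empty,W:wait | queues: N=0 E=1 S=0 W=2
Step 3 [EW]: N:wait,E:car5-GO,S:wait,W:car3-GO | queues: N=0 E=0 S=0 W=1
Step 4 [EW]: N:wait,E:empty,S:wait,W:car4-GO | queues: N=0 E=0 S=0 W=0

N: empty
E: empty
S: empty
W: empty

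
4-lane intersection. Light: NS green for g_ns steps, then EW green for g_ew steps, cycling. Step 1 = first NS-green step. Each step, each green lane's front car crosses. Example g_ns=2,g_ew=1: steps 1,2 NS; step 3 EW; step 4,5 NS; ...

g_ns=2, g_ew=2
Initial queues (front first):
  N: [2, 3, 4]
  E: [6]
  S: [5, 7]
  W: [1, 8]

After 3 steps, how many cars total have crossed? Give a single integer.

Step 1 [NS]: N:car2-GO,E:wait,S:car5-GO,W:wait | queues: N=2 E=1 S=1 W=2
Step 2 [NS]: N:car3-GO,E:wait,S:car7-GO,W:wait | queues: N=1 E=1 S=0 W=2
Step 3 [EW]: N:wait,E:car6-GO,S:wait,W:car1-GO | queues: N=1 E=0 S=0 W=1
Cars crossed by step 3: 6

Answer: 6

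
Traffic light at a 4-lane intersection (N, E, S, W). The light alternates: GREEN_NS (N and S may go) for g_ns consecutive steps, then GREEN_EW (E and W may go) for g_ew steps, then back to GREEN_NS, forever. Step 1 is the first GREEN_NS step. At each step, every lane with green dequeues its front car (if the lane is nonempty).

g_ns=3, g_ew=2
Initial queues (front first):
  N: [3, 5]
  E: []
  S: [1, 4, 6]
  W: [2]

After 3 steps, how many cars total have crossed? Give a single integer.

Answer: 5

Derivation:
Step 1 [NS]: N:car3-GO,E:wait,S:car1-GO,W:wait | queues: N=1 E=0 S=2 W=1
Step 2 [NS]: N:car5-GO,E:wait,S:car4-GO,W:wait | queues: N=0 E=0 S=1 W=1
Step 3 [NS]: N:empty,E:wait,S:car6-GO,W:wait | queues: N=0 E=0 S=0 W=1
Cars crossed by step 3: 5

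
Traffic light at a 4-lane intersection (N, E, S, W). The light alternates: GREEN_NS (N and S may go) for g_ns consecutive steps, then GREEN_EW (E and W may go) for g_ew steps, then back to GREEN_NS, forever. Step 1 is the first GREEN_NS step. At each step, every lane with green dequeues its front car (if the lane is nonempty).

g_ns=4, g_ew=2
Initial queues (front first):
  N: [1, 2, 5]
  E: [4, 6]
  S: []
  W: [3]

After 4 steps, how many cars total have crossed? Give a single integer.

Answer: 3

Derivation:
Step 1 [NS]: N:car1-GO,E:wait,S:empty,W:wait | queues: N=2 E=2 S=0 W=1
Step 2 [NS]: N:car2-GO,E:wait,S:empty,W:wait | queues: N=1 E=2 S=0 W=1
Step 3 [NS]: N:car5-GO,E:wait,S:empty,W:wait | queues: N=0 E=2 S=0 W=1
Step 4 [NS]: N:empty,E:wait,S:empty,W:wait | queues: N=0 E=2 S=0 W=1
Cars crossed by step 4: 3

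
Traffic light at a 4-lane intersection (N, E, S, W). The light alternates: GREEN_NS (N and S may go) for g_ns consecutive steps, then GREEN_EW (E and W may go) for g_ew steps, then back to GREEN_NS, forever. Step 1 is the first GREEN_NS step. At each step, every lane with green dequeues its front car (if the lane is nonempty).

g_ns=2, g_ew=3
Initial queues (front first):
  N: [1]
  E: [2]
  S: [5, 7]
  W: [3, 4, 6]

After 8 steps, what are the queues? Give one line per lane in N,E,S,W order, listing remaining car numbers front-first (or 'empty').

Step 1 [NS]: N:car1-GO,E:wait,S:car5-GO,W:wait | queues: N=0 E=1 S=1 W=3
Step 2 [NS]: N:empty,E:wait,S:car7-GO,W:wait | queues: N=0 E=1 S=0 W=3
Step 3 [EW]: N:wait,E:car2-GO,S:wait,W:car3-GO | queues: N=0 E=0 S=0 W=2
Step 4 [EW]: N:wait,E:empty,S:wait,W:car4-GO | queues: N=0 E=0 S=0 W=1
Step 5 [EW]: N:wait,E:empty,S:wait,W:car6-GO | queues: N=0 E=0 S=0 W=0

N: empty
E: empty
S: empty
W: empty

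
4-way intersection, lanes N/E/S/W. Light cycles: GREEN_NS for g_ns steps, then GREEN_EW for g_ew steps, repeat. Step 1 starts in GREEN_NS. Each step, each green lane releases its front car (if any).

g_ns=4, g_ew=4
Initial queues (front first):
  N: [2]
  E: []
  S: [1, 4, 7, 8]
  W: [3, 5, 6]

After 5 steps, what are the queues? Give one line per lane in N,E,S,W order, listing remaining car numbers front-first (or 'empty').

Step 1 [NS]: N:car2-GO,E:wait,S:car1-GO,W:wait | queues: N=0 E=0 S=3 W=3
Step 2 [NS]: N:empty,E:wait,S:car4-GO,W:wait | queues: N=0 E=0 S=2 W=3
Step 3 [NS]: N:empty,E:wait,S:car7-GO,W:wait | queues: N=0 E=0 S=1 W=3
Step 4 [NS]: N:empty,E:wait,S:car8-GO,W:wait | queues: N=0 E=0 S=0 W=3
Step 5 [EW]: N:wait,E:empty,S:wait,W:car3-GO | queues: N=0 E=0 S=0 W=2

N: empty
E: empty
S: empty
W: 5 6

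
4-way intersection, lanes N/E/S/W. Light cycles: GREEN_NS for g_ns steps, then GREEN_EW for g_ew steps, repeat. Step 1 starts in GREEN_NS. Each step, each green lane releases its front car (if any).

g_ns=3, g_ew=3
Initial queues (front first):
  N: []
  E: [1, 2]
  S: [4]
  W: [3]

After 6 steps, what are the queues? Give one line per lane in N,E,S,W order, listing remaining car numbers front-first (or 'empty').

Step 1 [NS]: N:empty,E:wait,S:car4-GO,W:wait | queues: N=0 E=2 S=0 W=1
Step 2 [NS]: N:empty,E:wait,S:empty,W:wait | queues: N=0 E=2 S=0 W=1
Step 3 [NS]: N:empty,E:wait,S:empty,W:wait | queues: N=0 E=2 S=0 W=1
Step 4 [EW]: N:wait,E:car1-GO,S:wait,W:car3-GO | queues: N=0 E=1 S=0 W=0
Step 5 [EW]: N:wait,E:car2-GO,S:wait,W:empty | queues: N=0 E=0 S=0 W=0

N: empty
E: empty
S: empty
W: empty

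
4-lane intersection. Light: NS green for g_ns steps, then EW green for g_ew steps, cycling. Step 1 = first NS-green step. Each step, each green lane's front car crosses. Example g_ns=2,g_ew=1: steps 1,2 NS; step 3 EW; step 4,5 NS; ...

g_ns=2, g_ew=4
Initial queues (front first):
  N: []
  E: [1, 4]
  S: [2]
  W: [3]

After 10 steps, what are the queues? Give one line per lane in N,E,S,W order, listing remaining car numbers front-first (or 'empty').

Step 1 [NS]: N:empty,E:wait,S:car2-GO,W:wait | queues: N=0 E=2 S=0 W=1
Step 2 [NS]: N:empty,E:wait,S:empty,W:wait | queues: N=0 E=2 S=0 W=1
Step 3 [EW]: N:wait,E:car1-GO,S:wait,W:car3-GO | queues: N=0 E=1 S=0 W=0
Step 4 [EW]: N:wait,E:car4-GO,S:wait,W:empty | queues: N=0 E=0 S=0 W=0

N: empty
E: empty
S: empty
W: empty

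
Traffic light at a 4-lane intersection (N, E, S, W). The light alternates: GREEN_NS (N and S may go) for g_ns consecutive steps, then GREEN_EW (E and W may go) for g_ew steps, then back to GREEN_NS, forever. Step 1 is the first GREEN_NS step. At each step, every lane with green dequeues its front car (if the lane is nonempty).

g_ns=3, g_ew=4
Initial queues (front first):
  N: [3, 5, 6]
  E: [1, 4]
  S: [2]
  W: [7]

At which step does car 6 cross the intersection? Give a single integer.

Step 1 [NS]: N:car3-GO,E:wait,S:car2-GO,W:wait | queues: N=2 E=2 S=0 W=1
Step 2 [NS]: N:car5-GO,E:wait,S:empty,W:wait | queues: N=1 E=2 S=0 W=1
Step 3 [NS]: N:car6-GO,E:wait,S:empty,W:wait | queues: N=0 E=2 S=0 W=1
Step 4 [EW]: N:wait,E:car1-GO,S:wait,W:car7-GO | queues: N=0 E=1 S=0 W=0
Step 5 [EW]: N:wait,E:car4-GO,S:wait,W:empty | queues: N=0 E=0 S=0 W=0
Car 6 crosses at step 3

3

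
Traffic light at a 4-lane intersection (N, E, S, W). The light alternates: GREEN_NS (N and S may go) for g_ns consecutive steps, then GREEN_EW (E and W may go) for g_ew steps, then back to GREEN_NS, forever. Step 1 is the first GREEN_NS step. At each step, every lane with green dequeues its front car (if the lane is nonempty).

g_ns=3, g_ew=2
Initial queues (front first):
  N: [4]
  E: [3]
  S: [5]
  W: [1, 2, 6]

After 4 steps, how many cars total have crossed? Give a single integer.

Step 1 [NS]: N:car4-GO,E:wait,S:car5-GO,W:wait | queues: N=0 E=1 S=0 W=3
Step 2 [NS]: N:empty,E:wait,S:empty,W:wait | queues: N=0 E=1 S=0 W=3
Step 3 [NS]: N:empty,E:wait,S:empty,W:wait | queues: N=0 E=1 S=0 W=3
Step 4 [EW]: N:wait,E:car3-GO,S:wait,W:car1-GO | queues: N=0 E=0 S=0 W=2
Cars crossed by step 4: 4

Answer: 4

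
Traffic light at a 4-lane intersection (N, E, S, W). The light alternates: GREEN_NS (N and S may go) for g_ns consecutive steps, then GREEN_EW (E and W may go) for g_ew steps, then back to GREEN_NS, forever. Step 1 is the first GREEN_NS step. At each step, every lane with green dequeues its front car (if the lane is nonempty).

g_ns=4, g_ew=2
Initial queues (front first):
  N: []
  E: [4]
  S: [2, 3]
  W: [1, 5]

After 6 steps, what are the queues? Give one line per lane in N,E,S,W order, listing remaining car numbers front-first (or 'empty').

Step 1 [NS]: N:empty,E:wait,S:car2-GO,W:wait | queues: N=0 E=1 S=1 W=2
Step 2 [NS]: N:empty,E:wait,S:car3-GO,W:wait | queues: N=0 E=1 S=0 W=2
Step 3 [NS]: N:empty,E:wait,S:empty,W:wait | queues: N=0 E=1 S=0 W=2
Step 4 [NS]: N:empty,E:wait,S:empty,W:wait | queues: N=0 E=1 S=0 W=2
Step 5 [EW]: N:wait,E:car4-GO,S:wait,W:car1-GO | queues: N=0 E=0 S=0 W=1
Step 6 [EW]: N:wait,E:empty,S:wait,W:car5-GO | queues: N=0 E=0 S=0 W=0

N: empty
E: empty
S: empty
W: empty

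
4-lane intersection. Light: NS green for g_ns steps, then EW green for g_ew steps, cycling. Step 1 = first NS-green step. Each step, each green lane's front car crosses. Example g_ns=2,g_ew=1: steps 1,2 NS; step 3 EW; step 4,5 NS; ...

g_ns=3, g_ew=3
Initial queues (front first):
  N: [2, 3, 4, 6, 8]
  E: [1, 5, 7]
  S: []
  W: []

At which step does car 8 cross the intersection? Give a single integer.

Step 1 [NS]: N:car2-GO,E:wait,S:empty,W:wait | queues: N=4 E=3 S=0 W=0
Step 2 [NS]: N:car3-GO,E:wait,S:empty,W:wait | queues: N=3 E=3 S=0 W=0
Step 3 [NS]: N:car4-GO,E:wait,S:empty,W:wait | queues: N=2 E=3 S=0 W=0
Step 4 [EW]: N:wait,E:car1-GO,S:wait,W:empty | queues: N=2 E=2 S=0 W=0
Step 5 [EW]: N:wait,E:car5-GO,S:wait,W:empty | queues: N=2 E=1 S=0 W=0
Step 6 [EW]: N:wait,E:car7-GO,S:wait,W:empty | queues: N=2 E=0 S=0 W=0
Step 7 [NS]: N:car6-GO,E:wait,S:empty,W:wait | queues: N=1 E=0 S=0 W=0
Step 8 [NS]: N:car8-GO,E:wait,S:empty,W:wait | queues: N=0 E=0 S=0 W=0
Car 8 crosses at step 8

8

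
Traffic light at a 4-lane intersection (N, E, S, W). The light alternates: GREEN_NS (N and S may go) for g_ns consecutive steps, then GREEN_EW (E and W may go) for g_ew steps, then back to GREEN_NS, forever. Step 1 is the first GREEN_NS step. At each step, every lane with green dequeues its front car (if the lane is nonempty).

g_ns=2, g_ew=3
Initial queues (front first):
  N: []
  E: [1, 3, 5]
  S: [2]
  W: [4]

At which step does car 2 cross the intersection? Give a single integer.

Step 1 [NS]: N:empty,E:wait,S:car2-GO,W:wait | queues: N=0 E=3 S=0 W=1
Step 2 [NS]: N:empty,E:wait,S:empty,W:wait | queues: N=0 E=3 S=0 W=1
Step 3 [EW]: N:wait,E:car1-GO,S:wait,W:car4-GO | queues: N=0 E=2 S=0 W=0
Step 4 [EW]: N:wait,E:car3-GO,S:wait,W:empty | queues: N=0 E=1 S=0 W=0
Step 5 [EW]: N:wait,E:car5-GO,S:wait,W:empty | queues: N=0 E=0 S=0 W=0
Car 2 crosses at step 1

1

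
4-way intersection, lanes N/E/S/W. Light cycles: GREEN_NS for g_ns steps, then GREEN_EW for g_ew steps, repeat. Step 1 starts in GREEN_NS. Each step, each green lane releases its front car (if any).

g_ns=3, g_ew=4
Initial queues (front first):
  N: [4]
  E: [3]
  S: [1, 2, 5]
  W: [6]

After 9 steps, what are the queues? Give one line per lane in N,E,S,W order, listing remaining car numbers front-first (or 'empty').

Step 1 [NS]: N:car4-GO,E:wait,S:car1-GO,W:wait | queues: N=0 E=1 S=2 W=1
Step 2 [NS]: N:empty,E:wait,S:car2-GO,W:wait | queues: N=0 E=1 S=1 W=1
Step 3 [NS]: N:empty,E:wait,S:car5-GO,W:wait | queues: N=0 E=1 S=0 W=1
Step 4 [EW]: N:wait,E:car3-GO,S:wait,W:car6-GO | queues: N=0 E=0 S=0 W=0

N: empty
E: empty
S: empty
W: empty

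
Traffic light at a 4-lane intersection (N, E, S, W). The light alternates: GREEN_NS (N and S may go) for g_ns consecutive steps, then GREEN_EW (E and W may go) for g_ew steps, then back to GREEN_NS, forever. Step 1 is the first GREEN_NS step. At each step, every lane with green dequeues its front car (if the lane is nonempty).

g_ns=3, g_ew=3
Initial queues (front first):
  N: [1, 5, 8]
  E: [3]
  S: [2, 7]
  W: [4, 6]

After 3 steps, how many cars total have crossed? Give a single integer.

Answer: 5

Derivation:
Step 1 [NS]: N:car1-GO,E:wait,S:car2-GO,W:wait | queues: N=2 E=1 S=1 W=2
Step 2 [NS]: N:car5-GO,E:wait,S:car7-GO,W:wait | queues: N=1 E=1 S=0 W=2
Step 3 [NS]: N:car8-GO,E:wait,S:empty,W:wait | queues: N=0 E=1 S=0 W=2
Cars crossed by step 3: 5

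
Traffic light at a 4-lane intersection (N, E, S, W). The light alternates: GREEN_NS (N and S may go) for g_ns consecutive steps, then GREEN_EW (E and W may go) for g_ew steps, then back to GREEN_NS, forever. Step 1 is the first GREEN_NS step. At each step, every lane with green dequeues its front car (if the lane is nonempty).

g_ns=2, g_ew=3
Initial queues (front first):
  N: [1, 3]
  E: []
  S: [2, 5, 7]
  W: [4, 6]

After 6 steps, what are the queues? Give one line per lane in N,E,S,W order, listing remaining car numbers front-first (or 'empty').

Step 1 [NS]: N:car1-GO,E:wait,S:car2-GO,W:wait | queues: N=1 E=0 S=2 W=2
Step 2 [NS]: N:car3-GO,E:wait,S:car5-GO,W:wait | queues: N=0 E=0 S=1 W=2
Step 3 [EW]: N:wait,E:empty,S:wait,W:car4-GO | queues: N=0 E=0 S=1 W=1
Step 4 [EW]: N:wait,E:empty,S:wait,W:car6-GO | queues: N=0 E=0 S=1 W=0
Step 5 [EW]: N:wait,E:empty,S:wait,W:empty | queues: N=0 E=0 S=1 W=0
Step 6 [NS]: N:empty,E:wait,S:car7-GO,W:wait | queues: N=0 E=0 S=0 W=0

N: empty
E: empty
S: empty
W: empty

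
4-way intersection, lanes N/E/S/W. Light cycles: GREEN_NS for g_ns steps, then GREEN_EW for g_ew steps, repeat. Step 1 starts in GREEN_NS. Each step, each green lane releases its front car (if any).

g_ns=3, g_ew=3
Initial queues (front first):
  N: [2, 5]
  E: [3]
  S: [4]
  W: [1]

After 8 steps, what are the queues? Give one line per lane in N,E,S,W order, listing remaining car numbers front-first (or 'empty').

Step 1 [NS]: N:car2-GO,E:wait,S:car4-GO,W:wait | queues: N=1 E=1 S=0 W=1
Step 2 [NS]: N:car5-GO,E:wait,S:empty,W:wait | queues: N=0 E=1 S=0 W=1
Step 3 [NS]: N:empty,E:wait,S:empty,W:wait | queues: N=0 E=1 S=0 W=1
Step 4 [EW]: N:wait,E:car3-GO,S:wait,W:car1-GO | queues: N=0 E=0 S=0 W=0

N: empty
E: empty
S: empty
W: empty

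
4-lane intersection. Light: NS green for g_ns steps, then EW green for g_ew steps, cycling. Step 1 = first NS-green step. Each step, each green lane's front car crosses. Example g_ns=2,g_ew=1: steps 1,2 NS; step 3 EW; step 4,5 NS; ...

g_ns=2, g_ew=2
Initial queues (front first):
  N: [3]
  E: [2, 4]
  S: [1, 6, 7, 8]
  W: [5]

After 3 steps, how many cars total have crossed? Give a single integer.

Answer: 5

Derivation:
Step 1 [NS]: N:car3-GO,E:wait,S:car1-GO,W:wait | queues: N=0 E=2 S=3 W=1
Step 2 [NS]: N:empty,E:wait,S:car6-GO,W:wait | queues: N=0 E=2 S=2 W=1
Step 3 [EW]: N:wait,E:car2-GO,S:wait,W:car5-GO | queues: N=0 E=1 S=2 W=0
Cars crossed by step 3: 5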